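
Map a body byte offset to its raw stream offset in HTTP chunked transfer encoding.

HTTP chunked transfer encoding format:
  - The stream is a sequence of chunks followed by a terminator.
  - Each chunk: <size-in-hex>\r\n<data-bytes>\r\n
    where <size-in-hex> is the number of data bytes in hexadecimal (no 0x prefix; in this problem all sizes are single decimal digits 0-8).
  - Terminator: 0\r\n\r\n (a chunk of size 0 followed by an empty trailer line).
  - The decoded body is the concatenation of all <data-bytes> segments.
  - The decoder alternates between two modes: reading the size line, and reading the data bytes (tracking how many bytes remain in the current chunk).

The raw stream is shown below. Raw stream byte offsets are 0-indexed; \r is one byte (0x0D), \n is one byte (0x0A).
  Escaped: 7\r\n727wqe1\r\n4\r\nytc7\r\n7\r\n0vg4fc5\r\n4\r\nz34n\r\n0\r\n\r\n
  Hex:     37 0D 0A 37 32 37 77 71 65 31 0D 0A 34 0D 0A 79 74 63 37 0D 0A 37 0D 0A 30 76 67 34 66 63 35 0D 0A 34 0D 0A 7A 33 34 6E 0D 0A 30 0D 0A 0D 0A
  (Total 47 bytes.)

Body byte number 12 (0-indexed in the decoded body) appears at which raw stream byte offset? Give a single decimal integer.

Chunk 1: stream[0..1]='7' size=0x7=7, data at stream[3..10]='727wqe1' -> body[0..7], body so far='727wqe1'
Chunk 2: stream[12..13]='4' size=0x4=4, data at stream[15..19]='ytc7' -> body[7..11], body so far='727wqe1ytc7'
Chunk 3: stream[21..22]='7' size=0x7=7, data at stream[24..31]='0vg4fc5' -> body[11..18], body so far='727wqe1ytc70vg4fc5'
Chunk 4: stream[33..34]='4' size=0x4=4, data at stream[36..40]='z34n' -> body[18..22], body so far='727wqe1ytc70vg4fc5z34n'
Chunk 5: stream[42..43]='0' size=0 (terminator). Final body='727wqe1ytc70vg4fc5z34n' (22 bytes)
Body byte 12 at stream offset 25

Answer: 25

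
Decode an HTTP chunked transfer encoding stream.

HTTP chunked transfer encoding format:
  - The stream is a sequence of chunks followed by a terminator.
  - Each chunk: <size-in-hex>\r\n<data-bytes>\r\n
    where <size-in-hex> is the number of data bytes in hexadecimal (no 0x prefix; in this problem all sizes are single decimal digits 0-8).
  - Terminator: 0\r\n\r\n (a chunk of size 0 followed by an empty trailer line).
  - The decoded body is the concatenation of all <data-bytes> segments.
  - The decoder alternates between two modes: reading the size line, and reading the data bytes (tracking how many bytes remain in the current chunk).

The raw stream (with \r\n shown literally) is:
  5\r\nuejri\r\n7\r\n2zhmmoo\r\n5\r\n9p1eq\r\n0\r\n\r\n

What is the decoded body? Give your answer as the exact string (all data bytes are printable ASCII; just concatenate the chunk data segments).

Chunk 1: stream[0..1]='5' size=0x5=5, data at stream[3..8]='uejri' -> body[0..5], body so far='uejri'
Chunk 2: stream[10..11]='7' size=0x7=7, data at stream[13..20]='2zhmmoo' -> body[5..12], body so far='uejri2zhmmoo'
Chunk 3: stream[22..23]='5' size=0x5=5, data at stream[25..30]='9p1eq' -> body[12..17], body so far='uejri2zhmmoo9p1eq'
Chunk 4: stream[32..33]='0' size=0 (terminator). Final body='uejri2zhmmoo9p1eq' (17 bytes)

Answer: uejri2zhmmoo9p1eq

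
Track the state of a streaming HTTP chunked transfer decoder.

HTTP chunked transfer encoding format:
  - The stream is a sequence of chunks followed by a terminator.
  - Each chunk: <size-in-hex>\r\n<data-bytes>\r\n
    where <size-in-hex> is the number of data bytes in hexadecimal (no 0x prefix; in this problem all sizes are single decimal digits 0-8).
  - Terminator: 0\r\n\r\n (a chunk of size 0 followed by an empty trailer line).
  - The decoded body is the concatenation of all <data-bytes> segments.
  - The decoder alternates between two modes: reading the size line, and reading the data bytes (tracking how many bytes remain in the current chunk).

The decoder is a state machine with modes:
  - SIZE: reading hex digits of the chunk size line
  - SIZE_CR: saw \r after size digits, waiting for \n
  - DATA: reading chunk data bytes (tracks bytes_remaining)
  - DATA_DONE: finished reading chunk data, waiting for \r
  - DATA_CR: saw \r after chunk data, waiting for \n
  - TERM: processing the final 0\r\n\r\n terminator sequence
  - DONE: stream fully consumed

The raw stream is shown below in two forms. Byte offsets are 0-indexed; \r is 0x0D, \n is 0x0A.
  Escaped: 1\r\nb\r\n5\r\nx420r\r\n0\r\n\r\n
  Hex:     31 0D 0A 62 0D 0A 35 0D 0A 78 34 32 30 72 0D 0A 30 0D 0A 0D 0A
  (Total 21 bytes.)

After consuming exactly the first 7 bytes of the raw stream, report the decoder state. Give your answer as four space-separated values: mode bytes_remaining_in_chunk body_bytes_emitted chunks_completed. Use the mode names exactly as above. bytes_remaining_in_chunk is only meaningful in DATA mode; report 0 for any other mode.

Answer: SIZE 0 1 1

Derivation:
Byte 0 = '1': mode=SIZE remaining=0 emitted=0 chunks_done=0
Byte 1 = 0x0D: mode=SIZE_CR remaining=0 emitted=0 chunks_done=0
Byte 2 = 0x0A: mode=DATA remaining=1 emitted=0 chunks_done=0
Byte 3 = 'b': mode=DATA_DONE remaining=0 emitted=1 chunks_done=0
Byte 4 = 0x0D: mode=DATA_CR remaining=0 emitted=1 chunks_done=0
Byte 5 = 0x0A: mode=SIZE remaining=0 emitted=1 chunks_done=1
Byte 6 = '5': mode=SIZE remaining=0 emitted=1 chunks_done=1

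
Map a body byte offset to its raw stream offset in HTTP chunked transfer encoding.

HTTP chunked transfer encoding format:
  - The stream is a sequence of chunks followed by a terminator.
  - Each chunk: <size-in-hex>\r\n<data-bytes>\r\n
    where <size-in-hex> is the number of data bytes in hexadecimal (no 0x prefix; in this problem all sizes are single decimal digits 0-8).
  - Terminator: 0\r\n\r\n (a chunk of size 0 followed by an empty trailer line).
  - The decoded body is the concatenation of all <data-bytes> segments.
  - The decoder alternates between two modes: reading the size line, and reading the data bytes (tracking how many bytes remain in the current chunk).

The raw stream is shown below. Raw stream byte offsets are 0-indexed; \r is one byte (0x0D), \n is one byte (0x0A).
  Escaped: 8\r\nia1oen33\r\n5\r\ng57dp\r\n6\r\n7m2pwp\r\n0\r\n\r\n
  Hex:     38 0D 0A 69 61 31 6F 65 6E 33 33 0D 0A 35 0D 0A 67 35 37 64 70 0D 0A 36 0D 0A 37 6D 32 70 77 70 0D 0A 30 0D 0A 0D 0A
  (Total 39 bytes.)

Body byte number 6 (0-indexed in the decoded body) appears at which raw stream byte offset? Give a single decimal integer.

Answer: 9

Derivation:
Chunk 1: stream[0..1]='8' size=0x8=8, data at stream[3..11]='ia1oen33' -> body[0..8], body so far='ia1oen33'
Chunk 2: stream[13..14]='5' size=0x5=5, data at stream[16..21]='g57dp' -> body[8..13], body so far='ia1oen33g57dp'
Chunk 3: stream[23..24]='6' size=0x6=6, data at stream[26..32]='7m2pwp' -> body[13..19], body so far='ia1oen33g57dp7m2pwp'
Chunk 4: stream[34..35]='0' size=0 (terminator). Final body='ia1oen33g57dp7m2pwp' (19 bytes)
Body byte 6 at stream offset 9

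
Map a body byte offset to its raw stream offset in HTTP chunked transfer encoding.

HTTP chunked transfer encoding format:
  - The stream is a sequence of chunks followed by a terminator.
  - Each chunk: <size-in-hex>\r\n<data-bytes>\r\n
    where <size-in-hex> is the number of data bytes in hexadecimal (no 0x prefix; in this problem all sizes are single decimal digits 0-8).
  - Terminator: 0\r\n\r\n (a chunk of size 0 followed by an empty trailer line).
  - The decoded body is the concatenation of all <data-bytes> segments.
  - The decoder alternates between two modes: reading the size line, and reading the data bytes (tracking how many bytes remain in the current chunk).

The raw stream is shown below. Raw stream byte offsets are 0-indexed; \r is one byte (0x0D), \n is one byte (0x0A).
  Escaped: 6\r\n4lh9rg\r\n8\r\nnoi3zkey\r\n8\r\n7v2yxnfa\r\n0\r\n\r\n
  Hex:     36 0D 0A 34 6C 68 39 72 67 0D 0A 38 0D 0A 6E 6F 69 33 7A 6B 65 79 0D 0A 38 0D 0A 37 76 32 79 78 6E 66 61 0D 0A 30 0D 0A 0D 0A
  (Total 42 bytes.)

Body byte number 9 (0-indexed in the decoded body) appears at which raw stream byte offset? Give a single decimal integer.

Answer: 17

Derivation:
Chunk 1: stream[0..1]='6' size=0x6=6, data at stream[3..9]='4lh9rg' -> body[0..6], body so far='4lh9rg'
Chunk 2: stream[11..12]='8' size=0x8=8, data at stream[14..22]='noi3zkey' -> body[6..14], body so far='4lh9rgnoi3zkey'
Chunk 3: stream[24..25]='8' size=0x8=8, data at stream[27..35]='7v2yxnfa' -> body[14..22], body so far='4lh9rgnoi3zkey7v2yxnfa'
Chunk 4: stream[37..38]='0' size=0 (terminator). Final body='4lh9rgnoi3zkey7v2yxnfa' (22 bytes)
Body byte 9 at stream offset 17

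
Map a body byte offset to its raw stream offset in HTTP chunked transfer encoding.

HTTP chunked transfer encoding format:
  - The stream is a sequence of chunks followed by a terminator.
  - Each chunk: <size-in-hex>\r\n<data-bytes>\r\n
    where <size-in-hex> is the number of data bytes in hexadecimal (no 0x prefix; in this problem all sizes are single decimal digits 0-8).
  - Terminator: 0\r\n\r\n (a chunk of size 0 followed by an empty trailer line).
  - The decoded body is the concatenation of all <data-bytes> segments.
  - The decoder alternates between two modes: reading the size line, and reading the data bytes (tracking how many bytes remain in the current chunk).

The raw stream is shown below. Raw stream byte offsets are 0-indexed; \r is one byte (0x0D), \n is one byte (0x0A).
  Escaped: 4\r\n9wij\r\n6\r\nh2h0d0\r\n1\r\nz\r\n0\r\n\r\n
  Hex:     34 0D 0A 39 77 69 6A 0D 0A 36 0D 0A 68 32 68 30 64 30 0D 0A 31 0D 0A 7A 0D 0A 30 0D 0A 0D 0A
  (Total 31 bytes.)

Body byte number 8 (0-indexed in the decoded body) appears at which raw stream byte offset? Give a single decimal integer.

Answer: 16

Derivation:
Chunk 1: stream[0..1]='4' size=0x4=4, data at stream[3..7]='9wij' -> body[0..4], body so far='9wij'
Chunk 2: stream[9..10]='6' size=0x6=6, data at stream[12..18]='h2h0d0' -> body[4..10], body so far='9wijh2h0d0'
Chunk 3: stream[20..21]='1' size=0x1=1, data at stream[23..24]='z' -> body[10..11], body so far='9wijh2h0d0z'
Chunk 4: stream[26..27]='0' size=0 (terminator). Final body='9wijh2h0d0z' (11 bytes)
Body byte 8 at stream offset 16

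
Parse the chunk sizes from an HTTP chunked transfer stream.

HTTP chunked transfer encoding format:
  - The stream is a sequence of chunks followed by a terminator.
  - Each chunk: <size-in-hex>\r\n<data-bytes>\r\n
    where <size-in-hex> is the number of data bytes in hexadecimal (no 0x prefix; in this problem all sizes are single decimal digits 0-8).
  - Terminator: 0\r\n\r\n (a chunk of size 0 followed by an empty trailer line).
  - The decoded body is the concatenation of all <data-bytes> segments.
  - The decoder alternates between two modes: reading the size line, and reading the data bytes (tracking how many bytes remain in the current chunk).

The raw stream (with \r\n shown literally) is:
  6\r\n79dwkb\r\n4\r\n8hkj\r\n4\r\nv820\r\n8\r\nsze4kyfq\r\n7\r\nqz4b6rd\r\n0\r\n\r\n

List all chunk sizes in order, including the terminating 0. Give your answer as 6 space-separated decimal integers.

Chunk 1: stream[0..1]='6' size=0x6=6, data at stream[3..9]='79dwkb' -> body[0..6], body so far='79dwkb'
Chunk 2: stream[11..12]='4' size=0x4=4, data at stream[14..18]='8hkj' -> body[6..10], body so far='79dwkb8hkj'
Chunk 3: stream[20..21]='4' size=0x4=4, data at stream[23..27]='v820' -> body[10..14], body so far='79dwkb8hkjv820'
Chunk 4: stream[29..30]='8' size=0x8=8, data at stream[32..40]='sze4kyfq' -> body[14..22], body so far='79dwkb8hkjv820sze4kyfq'
Chunk 5: stream[42..43]='7' size=0x7=7, data at stream[45..52]='qz4b6rd' -> body[22..29], body so far='79dwkb8hkjv820sze4kyfqqz4b6rd'
Chunk 6: stream[54..55]='0' size=0 (terminator). Final body='79dwkb8hkjv820sze4kyfqqz4b6rd' (29 bytes)

Answer: 6 4 4 8 7 0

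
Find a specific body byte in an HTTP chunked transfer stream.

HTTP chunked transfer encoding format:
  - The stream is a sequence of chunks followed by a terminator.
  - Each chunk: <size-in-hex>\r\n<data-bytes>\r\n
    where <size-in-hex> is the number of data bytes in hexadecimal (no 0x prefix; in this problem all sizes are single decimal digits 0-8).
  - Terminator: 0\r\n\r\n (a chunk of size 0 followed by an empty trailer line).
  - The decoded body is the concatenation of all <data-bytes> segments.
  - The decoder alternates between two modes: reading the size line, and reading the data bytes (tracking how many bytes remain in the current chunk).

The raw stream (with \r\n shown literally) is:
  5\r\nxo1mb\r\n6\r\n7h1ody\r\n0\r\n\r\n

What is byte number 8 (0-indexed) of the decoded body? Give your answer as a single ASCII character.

Answer: o

Derivation:
Chunk 1: stream[0..1]='5' size=0x5=5, data at stream[3..8]='xo1mb' -> body[0..5], body so far='xo1mb'
Chunk 2: stream[10..11]='6' size=0x6=6, data at stream[13..19]='7h1ody' -> body[5..11], body so far='xo1mb7h1ody'
Chunk 3: stream[21..22]='0' size=0 (terminator). Final body='xo1mb7h1ody' (11 bytes)
Body byte 8 = 'o'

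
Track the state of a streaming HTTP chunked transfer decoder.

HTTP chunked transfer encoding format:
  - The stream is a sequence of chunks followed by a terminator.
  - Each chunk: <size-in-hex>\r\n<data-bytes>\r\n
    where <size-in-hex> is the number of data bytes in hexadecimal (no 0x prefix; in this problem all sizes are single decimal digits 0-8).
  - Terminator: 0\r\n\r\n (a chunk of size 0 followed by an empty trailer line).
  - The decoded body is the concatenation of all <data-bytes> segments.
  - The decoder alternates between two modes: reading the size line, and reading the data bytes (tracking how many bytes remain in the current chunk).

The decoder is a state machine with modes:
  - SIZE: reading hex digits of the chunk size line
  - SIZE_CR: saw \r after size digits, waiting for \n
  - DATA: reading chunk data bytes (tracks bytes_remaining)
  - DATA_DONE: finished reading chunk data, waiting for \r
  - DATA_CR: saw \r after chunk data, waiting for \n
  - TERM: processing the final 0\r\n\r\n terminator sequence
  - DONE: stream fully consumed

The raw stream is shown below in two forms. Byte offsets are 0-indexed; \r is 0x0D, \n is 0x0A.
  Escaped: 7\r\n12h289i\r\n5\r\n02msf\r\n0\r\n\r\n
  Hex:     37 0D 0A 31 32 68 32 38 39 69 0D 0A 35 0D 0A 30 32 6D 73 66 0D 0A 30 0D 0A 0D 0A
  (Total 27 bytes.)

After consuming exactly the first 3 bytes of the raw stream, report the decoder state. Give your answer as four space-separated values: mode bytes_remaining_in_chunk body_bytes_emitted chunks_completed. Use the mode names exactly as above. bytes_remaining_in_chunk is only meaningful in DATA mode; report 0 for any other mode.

Byte 0 = '7': mode=SIZE remaining=0 emitted=0 chunks_done=0
Byte 1 = 0x0D: mode=SIZE_CR remaining=0 emitted=0 chunks_done=0
Byte 2 = 0x0A: mode=DATA remaining=7 emitted=0 chunks_done=0

Answer: DATA 7 0 0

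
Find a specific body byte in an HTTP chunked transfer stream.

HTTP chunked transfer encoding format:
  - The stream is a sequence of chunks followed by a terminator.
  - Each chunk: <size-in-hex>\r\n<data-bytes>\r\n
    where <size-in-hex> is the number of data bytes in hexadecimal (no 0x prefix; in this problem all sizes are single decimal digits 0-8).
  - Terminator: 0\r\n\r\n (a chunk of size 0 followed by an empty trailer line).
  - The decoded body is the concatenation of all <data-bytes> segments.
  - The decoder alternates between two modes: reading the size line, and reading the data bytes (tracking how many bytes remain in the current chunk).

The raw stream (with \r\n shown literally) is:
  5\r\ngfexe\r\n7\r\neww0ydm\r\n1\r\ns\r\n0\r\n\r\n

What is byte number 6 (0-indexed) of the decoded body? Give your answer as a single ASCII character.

Chunk 1: stream[0..1]='5' size=0x5=5, data at stream[3..8]='gfexe' -> body[0..5], body so far='gfexe'
Chunk 2: stream[10..11]='7' size=0x7=7, data at stream[13..20]='eww0ydm' -> body[5..12], body so far='gfexeeww0ydm'
Chunk 3: stream[22..23]='1' size=0x1=1, data at stream[25..26]='s' -> body[12..13], body so far='gfexeeww0ydms'
Chunk 4: stream[28..29]='0' size=0 (terminator). Final body='gfexeeww0ydms' (13 bytes)
Body byte 6 = 'w'

Answer: w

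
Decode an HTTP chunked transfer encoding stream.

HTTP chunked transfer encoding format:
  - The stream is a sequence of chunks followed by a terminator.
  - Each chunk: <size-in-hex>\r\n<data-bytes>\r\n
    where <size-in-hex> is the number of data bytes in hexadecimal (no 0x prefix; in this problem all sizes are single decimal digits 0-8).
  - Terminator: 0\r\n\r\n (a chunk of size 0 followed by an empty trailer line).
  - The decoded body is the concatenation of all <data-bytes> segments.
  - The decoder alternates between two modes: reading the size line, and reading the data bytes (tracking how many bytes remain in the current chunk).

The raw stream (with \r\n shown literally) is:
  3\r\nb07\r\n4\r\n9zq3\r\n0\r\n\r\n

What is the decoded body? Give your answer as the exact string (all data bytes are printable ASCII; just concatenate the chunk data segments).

Chunk 1: stream[0..1]='3' size=0x3=3, data at stream[3..6]='b07' -> body[0..3], body so far='b07'
Chunk 2: stream[8..9]='4' size=0x4=4, data at stream[11..15]='9zq3' -> body[3..7], body so far='b079zq3'
Chunk 3: stream[17..18]='0' size=0 (terminator). Final body='b079zq3' (7 bytes)

Answer: b079zq3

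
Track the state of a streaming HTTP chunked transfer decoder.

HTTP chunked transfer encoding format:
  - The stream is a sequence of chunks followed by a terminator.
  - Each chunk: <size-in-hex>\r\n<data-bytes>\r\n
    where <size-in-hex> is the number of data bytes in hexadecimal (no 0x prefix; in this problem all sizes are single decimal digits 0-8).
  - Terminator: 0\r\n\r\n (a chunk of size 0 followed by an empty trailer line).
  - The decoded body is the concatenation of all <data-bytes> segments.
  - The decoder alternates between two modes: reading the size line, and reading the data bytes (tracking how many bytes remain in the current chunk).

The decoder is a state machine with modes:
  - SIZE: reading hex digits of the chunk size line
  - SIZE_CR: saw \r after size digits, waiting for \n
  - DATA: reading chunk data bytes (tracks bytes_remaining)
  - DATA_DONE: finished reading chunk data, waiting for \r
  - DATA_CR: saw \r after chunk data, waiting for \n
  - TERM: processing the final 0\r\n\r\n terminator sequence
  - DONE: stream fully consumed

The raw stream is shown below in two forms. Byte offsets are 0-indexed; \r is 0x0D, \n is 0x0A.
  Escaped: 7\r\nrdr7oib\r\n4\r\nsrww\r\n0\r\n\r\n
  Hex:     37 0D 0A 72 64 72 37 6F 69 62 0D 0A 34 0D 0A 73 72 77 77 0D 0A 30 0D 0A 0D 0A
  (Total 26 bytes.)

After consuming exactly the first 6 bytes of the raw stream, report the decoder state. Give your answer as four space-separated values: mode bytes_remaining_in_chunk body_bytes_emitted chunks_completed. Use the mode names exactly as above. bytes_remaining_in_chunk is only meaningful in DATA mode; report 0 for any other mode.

Answer: DATA 4 3 0

Derivation:
Byte 0 = '7': mode=SIZE remaining=0 emitted=0 chunks_done=0
Byte 1 = 0x0D: mode=SIZE_CR remaining=0 emitted=0 chunks_done=0
Byte 2 = 0x0A: mode=DATA remaining=7 emitted=0 chunks_done=0
Byte 3 = 'r': mode=DATA remaining=6 emitted=1 chunks_done=0
Byte 4 = 'd': mode=DATA remaining=5 emitted=2 chunks_done=0
Byte 5 = 'r': mode=DATA remaining=4 emitted=3 chunks_done=0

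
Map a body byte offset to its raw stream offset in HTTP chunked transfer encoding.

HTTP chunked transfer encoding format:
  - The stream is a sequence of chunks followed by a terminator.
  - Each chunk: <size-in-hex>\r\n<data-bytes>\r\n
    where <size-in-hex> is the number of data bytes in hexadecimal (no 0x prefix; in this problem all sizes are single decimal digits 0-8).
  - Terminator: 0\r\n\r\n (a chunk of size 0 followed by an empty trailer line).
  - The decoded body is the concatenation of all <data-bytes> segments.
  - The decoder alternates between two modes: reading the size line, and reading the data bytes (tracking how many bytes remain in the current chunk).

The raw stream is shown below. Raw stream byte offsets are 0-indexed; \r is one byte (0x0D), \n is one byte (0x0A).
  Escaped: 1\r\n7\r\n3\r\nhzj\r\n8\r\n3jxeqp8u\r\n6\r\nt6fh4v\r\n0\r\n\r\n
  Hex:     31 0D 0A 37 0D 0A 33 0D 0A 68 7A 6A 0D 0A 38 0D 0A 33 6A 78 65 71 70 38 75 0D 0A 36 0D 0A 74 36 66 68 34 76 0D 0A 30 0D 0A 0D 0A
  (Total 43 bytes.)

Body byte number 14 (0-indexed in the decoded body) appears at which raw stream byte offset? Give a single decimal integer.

Chunk 1: stream[0..1]='1' size=0x1=1, data at stream[3..4]='7' -> body[0..1], body so far='7'
Chunk 2: stream[6..7]='3' size=0x3=3, data at stream[9..12]='hzj' -> body[1..4], body so far='7hzj'
Chunk 3: stream[14..15]='8' size=0x8=8, data at stream[17..25]='3jxeqp8u' -> body[4..12], body so far='7hzj3jxeqp8u'
Chunk 4: stream[27..28]='6' size=0x6=6, data at stream[30..36]='t6fh4v' -> body[12..18], body so far='7hzj3jxeqp8ut6fh4v'
Chunk 5: stream[38..39]='0' size=0 (terminator). Final body='7hzj3jxeqp8ut6fh4v' (18 bytes)
Body byte 14 at stream offset 32

Answer: 32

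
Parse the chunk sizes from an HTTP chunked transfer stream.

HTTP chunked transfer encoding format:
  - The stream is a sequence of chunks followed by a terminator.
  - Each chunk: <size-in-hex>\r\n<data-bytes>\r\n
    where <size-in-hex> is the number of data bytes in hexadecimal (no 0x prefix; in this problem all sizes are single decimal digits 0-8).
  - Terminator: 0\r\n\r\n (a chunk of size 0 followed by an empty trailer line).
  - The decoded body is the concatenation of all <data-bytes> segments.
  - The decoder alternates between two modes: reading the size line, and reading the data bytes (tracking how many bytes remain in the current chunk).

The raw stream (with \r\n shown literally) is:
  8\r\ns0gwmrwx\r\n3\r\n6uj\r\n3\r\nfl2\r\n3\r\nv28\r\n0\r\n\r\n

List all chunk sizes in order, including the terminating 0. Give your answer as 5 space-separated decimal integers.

Answer: 8 3 3 3 0

Derivation:
Chunk 1: stream[0..1]='8' size=0x8=8, data at stream[3..11]='s0gwmrwx' -> body[0..8], body so far='s0gwmrwx'
Chunk 2: stream[13..14]='3' size=0x3=3, data at stream[16..19]='6uj' -> body[8..11], body so far='s0gwmrwx6uj'
Chunk 3: stream[21..22]='3' size=0x3=3, data at stream[24..27]='fl2' -> body[11..14], body so far='s0gwmrwx6ujfl2'
Chunk 4: stream[29..30]='3' size=0x3=3, data at stream[32..35]='v28' -> body[14..17], body so far='s0gwmrwx6ujfl2v28'
Chunk 5: stream[37..38]='0' size=0 (terminator). Final body='s0gwmrwx6ujfl2v28' (17 bytes)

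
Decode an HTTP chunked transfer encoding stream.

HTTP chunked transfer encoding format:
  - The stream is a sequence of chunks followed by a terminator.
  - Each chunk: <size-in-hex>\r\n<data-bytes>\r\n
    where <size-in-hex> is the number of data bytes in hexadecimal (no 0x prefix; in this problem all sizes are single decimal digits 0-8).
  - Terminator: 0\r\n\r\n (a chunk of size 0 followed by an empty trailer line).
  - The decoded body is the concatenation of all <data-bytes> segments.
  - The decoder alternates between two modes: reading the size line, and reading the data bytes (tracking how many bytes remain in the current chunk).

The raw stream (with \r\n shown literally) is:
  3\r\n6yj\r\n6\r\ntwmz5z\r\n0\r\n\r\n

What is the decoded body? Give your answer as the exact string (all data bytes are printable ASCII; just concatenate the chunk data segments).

Chunk 1: stream[0..1]='3' size=0x3=3, data at stream[3..6]='6yj' -> body[0..3], body so far='6yj'
Chunk 2: stream[8..9]='6' size=0x6=6, data at stream[11..17]='twmz5z' -> body[3..9], body so far='6yjtwmz5z'
Chunk 3: stream[19..20]='0' size=0 (terminator). Final body='6yjtwmz5z' (9 bytes)

Answer: 6yjtwmz5z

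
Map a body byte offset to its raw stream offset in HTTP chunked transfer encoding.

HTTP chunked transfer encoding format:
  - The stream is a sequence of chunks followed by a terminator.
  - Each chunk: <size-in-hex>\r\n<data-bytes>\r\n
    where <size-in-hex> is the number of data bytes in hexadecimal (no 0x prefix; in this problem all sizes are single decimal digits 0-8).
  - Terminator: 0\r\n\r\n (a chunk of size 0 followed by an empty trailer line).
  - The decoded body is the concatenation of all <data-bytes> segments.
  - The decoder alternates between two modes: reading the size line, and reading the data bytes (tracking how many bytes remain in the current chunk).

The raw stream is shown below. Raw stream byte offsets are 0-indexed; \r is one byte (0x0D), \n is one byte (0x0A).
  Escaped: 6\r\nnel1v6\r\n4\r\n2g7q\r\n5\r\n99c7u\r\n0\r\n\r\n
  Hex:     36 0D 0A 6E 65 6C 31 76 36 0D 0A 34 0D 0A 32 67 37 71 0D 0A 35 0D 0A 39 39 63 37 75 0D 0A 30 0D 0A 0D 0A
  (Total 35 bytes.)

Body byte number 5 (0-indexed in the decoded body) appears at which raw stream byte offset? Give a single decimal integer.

Chunk 1: stream[0..1]='6' size=0x6=6, data at stream[3..9]='nel1v6' -> body[0..6], body so far='nel1v6'
Chunk 2: stream[11..12]='4' size=0x4=4, data at stream[14..18]='2g7q' -> body[6..10], body so far='nel1v62g7q'
Chunk 3: stream[20..21]='5' size=0x5=5, data at stream[23..28]='99c7u' -> body[10..15], body so far='nel1v62g7q99c7u'
Chunk 4: stream[30..31]='0' size=0 (terminator). Final body='nel1v62g7q99c7u' (15 bytes)
Body byte 5 at stream offset 8

Answer: 8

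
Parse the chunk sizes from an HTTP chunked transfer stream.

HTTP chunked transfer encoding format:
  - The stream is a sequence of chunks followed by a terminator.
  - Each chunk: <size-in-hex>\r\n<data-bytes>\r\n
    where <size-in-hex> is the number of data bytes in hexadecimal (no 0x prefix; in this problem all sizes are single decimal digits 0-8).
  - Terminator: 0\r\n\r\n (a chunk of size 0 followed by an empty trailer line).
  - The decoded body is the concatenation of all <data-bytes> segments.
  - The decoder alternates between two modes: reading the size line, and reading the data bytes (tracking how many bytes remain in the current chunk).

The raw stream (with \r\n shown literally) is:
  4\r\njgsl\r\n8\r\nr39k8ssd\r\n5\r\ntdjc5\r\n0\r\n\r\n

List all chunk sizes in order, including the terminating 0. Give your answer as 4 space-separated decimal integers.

Answer: 4 8 5 0

Derivation:
Chunk 1: stream[0..1]='4' size=0x4=4, data at stream[3..7]='jgsl' -> body[0..4], body so far='jgsl'
Chunk 2: stream[9..10]='8' size=0x8=8, data at stream[12..20]='r39k8ssd' -> body[4..12], body so far='jgslr39k8ssd'
Chunk 3: stream[22..23]='5' size=0x5=5, data at stream[25..30]='tdjc5' -> body[12..17], body so far='jgslr39k8ssdtdjc5'
Chunk 4: stream[32..33]='0' size=0 (terminator). Final body='jgslr39k8ssdtdjc5' (17 bytes)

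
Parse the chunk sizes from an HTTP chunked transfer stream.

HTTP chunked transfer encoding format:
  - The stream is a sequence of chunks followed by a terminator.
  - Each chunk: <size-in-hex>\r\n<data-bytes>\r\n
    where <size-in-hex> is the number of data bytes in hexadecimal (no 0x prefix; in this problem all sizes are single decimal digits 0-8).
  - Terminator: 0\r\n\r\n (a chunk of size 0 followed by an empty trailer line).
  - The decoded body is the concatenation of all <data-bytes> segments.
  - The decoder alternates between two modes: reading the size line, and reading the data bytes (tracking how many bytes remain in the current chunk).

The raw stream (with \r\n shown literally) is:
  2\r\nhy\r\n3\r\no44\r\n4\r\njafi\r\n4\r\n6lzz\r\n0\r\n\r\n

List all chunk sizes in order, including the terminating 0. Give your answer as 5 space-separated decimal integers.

Chunk 1: stream[0..1]='2' size=0x2=2, data at stream[3..5]='hy' -> body[0..2], body so far='hy'
Chunk 2: stream[7..8]='3' size=0x3=3, data at stream[10..13]='o44' -> body[2..5], body so far='hyo44'
Chunk 3: stream[15..16]='4' size=0x4=4, data at stream[18..22]='jafi' -> body[5..9], body so far='hyo44jafi'
Chunk 4: stream[24..25]='4' size=0x4=4, data at stream[27..31]='6lzz' -> body[9..13], body so far='hyo44jafi6lzz'
Chunk 5: stream[33..34]='0' size=0 (terminator). Final body='hyo44jafi6lzz' (13 bytes)

Answer: 2 3 4 4 0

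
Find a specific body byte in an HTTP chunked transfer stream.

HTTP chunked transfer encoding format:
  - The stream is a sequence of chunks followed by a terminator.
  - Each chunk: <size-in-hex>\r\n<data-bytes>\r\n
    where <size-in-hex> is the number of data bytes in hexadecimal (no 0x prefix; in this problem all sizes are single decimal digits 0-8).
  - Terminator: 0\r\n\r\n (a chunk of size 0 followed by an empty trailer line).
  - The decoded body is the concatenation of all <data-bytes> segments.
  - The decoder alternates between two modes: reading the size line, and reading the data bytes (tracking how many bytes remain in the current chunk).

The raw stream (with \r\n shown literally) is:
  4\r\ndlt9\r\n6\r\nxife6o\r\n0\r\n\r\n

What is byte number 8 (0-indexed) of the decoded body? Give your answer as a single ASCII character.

Chunk 1: stream[0..1]='4' size=0x4=4, data at stream[3..7]='dlt9' -> body[0..4], body so far='dlt9'
Chunk 2: stream[9..10]='6' size=0x6=6, data at stream[12..18]='xife6o' -> body[4..10], body so far='dlt9xife6o'
Chunk 3: stream[20..21]='0' size=0 (terminator). Final body='dlt9xife6o' (10 bytes)
Body byte 8 = '6'

Answer: 6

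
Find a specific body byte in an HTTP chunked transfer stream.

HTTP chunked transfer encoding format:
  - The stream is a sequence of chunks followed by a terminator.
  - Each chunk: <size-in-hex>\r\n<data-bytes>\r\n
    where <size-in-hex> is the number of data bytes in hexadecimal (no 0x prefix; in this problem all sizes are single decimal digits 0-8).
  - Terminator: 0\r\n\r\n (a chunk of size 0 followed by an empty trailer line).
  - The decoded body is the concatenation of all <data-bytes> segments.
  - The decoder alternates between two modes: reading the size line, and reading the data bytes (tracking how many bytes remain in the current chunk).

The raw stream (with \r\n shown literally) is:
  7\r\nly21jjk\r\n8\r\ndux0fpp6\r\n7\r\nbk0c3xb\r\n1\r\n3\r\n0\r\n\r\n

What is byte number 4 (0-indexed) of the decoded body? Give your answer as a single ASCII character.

Answer: j

Derivation:
Chunk 1: stream[0..1]='7' size=0x7=7, data at stream[3..10]='ly21jjk' -> body[0..7], body so far='ly21jjk'
Chunk 2: stream[12..13]='8' size=0x8=8, data at stream[15..23]='dux0fpp6' -> body[7..15], body so far='ly21jjkdux0fpp6'
Chunk 3: stream[25..26]='7' size=0x7=7, data at stream[28..35]='bk0c3xb' -> body[15..22], body so far='ly21jjkdux0fpp6bk0c3xb'
Chunk 4: stream[37..38]='1' size=0x1=1, data at stream[40..41]='3' -> body[22..23], body so far='ly21jjkdux0fpp6bk0c3xb3'
Chunk 5: stream[43..44]='0' size=0 (terminator). Final body='ly21jjkdux0fpp6bk0c3xb3' (23 bytes)
Body byte 4 = 'j'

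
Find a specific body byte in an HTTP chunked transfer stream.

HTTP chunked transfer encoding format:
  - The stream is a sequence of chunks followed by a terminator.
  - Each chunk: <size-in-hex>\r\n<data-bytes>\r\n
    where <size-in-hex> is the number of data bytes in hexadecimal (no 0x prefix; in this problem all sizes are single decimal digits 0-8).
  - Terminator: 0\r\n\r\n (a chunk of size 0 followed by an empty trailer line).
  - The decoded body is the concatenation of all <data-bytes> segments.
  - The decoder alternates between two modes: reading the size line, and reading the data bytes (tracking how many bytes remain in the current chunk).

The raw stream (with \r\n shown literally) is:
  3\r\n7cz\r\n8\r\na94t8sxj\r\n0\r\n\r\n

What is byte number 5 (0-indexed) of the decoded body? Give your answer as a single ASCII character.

Chunk 1: stream[0..1]='3' size=0x3=3, data at stream[3..6]='7cz' -> body[0..3], body so far='7cz'
Chunk 2: stream[8..9]='8' size=0x8=8, data at stream[11..19]='a94t8sxj' -> body[3..11], body so far='7cza94t8sxj'
Chunk 3: stream[21..22]='0' size=0 (terminator). Final body='7cza94t8sxj' (11 bytes)
Body byte 5 = '4'

Answer: 4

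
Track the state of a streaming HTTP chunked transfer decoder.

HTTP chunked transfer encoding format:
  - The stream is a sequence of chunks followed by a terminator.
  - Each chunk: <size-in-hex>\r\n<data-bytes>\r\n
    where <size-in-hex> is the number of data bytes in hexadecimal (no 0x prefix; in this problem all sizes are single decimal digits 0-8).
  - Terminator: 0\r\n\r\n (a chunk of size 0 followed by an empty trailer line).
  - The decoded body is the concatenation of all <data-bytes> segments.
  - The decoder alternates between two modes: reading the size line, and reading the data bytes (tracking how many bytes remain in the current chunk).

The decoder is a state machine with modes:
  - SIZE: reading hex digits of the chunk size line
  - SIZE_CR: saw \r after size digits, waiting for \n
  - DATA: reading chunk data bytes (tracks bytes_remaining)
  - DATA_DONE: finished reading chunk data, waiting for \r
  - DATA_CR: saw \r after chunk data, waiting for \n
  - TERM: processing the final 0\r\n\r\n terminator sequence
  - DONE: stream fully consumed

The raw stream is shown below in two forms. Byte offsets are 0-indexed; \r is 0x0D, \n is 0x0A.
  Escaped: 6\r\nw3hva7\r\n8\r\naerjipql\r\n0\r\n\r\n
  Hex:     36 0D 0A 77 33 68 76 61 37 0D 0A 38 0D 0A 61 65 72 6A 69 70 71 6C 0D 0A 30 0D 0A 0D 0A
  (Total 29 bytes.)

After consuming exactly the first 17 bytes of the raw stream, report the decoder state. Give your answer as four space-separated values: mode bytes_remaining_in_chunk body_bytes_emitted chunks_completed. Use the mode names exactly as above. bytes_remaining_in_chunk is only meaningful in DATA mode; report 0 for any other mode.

Byte 0 = '6': mode=SIZE remaining=0 emitted=0 chunks_done=0
Byte 1 = 0x0D: mode=SIZE_CR remaining=0 emitted=0 chunks_done=0
Byte 2 = 0x0A: mode=DATA remaining=6 emitted=0 chunks_done=0
Byte 3 = 'w': mode=DATA remaining=5 emitted=1 chunks_done=0
Byte 4 = '3': mode=DATA remaining=4 emitted=2 chunks_done=0
Byte 5 = 'h': mode=DATA remaining=3 emitted=3 chunks_done=0
Byte 6 = 'v': mode=DATA remaining=2 emitted=4 chunks_done=0
Byte 7 = 'a': mode=DATA remaining=1 emitted=5 chunks_done=0
Byte 8 = '7': mode=DATA_DONE remaining=0 emitted=6 chunks_done=0
Byte 9 = 0x0D: mode=DATA_CR remaining=0 emitted=6 chunks_done=0
Byte 10 = 0x0A: mode=SIZE remaining=0 emitted=6 chunks_done=1
Byte 11 = '8': mode=SIZE remaining=0 emitted=6 chunks_done=1
Byte 12 = 0x0D: mode=SIZE_CR remaining=0 emitted=6 chunks_done=1
Byte 13 = 0x0A: mode=DATA remaining=8 emitted=6 chunks_done=1
Byte 14 = 'a': mode=DATA remaining=7 emitted=7 chunks_done=1
Byte 15 = 'e': mode=DATA remaining=6 emitted=8 chunks_done=1
Byte 16 = 'r': mode=DATA remaining=5 emitted=9 chunks_done=1

Answer: DATA 5 9 1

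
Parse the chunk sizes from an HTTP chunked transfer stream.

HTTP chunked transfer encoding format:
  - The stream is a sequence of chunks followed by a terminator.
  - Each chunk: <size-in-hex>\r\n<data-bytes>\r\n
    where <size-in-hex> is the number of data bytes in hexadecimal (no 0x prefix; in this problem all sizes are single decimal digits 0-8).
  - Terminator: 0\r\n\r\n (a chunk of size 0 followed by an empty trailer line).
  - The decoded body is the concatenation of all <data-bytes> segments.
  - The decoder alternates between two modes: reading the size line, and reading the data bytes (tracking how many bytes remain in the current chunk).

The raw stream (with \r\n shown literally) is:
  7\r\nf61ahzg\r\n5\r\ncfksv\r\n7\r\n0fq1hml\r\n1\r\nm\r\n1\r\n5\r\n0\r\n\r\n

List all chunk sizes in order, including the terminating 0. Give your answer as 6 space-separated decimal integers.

Chunk 1: stream[0..1]='7' size=0x7=7, data at stream[3..10]='f61ahzg' -> body[0..7], body so far='f61ahzg'
Chunk 2: stream[12..13]='5' size=0x5=5, data at stream[15..20]='cfksv' -> body[7..12], body so far='f61ahzgcfksv'
Chunk 3: stream[22..23]='7' size=0x7=7, data at stream[25..32]='0fq1hml' -> body[12..19], body so far='f61ahzgcfksv0fq1hml'
Chunk 4: stream[34..35]='1' size=0x1=1, data at stream[37..38]='m' -> body[19..20], body so far='f61ahzgcfksv0fq1hmlm'
Chunk 5: stream[40..41]='1' size=0x1=1, data at stream[43..44]='5' -> body[20..21], body so far='f61ahzgcfksv0fq1hmlm5'
Chunk 6: stream[46..47]='0' size=0 (terminator). Final body='f61ahzgcfksv0fq1hmlm5' (21 bytes)

Answer: 7 5 7 1 1 0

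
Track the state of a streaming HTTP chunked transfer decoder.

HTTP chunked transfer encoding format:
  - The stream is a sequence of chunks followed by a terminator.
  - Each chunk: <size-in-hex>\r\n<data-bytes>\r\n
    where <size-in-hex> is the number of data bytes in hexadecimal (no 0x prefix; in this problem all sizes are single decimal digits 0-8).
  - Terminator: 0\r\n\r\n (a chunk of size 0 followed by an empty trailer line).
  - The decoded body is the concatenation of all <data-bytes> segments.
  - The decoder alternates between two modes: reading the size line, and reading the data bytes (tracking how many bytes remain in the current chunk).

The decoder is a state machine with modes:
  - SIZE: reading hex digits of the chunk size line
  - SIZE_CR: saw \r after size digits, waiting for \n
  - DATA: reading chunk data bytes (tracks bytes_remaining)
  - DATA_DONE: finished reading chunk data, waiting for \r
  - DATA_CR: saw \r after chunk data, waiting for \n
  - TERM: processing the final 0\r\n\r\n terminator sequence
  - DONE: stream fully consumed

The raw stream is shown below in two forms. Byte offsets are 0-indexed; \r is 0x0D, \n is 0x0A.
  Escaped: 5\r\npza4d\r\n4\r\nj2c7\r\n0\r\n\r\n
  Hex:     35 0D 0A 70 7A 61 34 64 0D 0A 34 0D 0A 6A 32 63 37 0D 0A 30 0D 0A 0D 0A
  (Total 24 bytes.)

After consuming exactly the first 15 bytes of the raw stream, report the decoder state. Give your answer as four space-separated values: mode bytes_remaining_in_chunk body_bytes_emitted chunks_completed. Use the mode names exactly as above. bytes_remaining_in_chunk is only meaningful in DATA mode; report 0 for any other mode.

Byte 0 = '5': mode=SIZE remaining=0 emitted=0 chunks_done=0
Byte 1 = 0x0D: mode=SIZE_CR remaining=0 emitted=0 chunks_done=0
Byte 2 = 0x0A: mode=DATA remaining=5 emitted=0 chunks_done=0
Byte 3 = 'p': mode=DATA remaining=4 emitted=1 chunks_done=0
Byte 4 = 'z': mode=DATA remaining=3 emitted=2 chunks_done=0
Byte 5 = 'a': mode=DATA remaining=2 emitted=3 chunks_done=0
Byte 6 = '4': mode=DATA remaining=1 emitted=4 chunks_done=0
Byte 7 = 'd': mode=DATA_DONE remaining=0 emitted=5 chunks_done=0
Byte 8 = 0x0D: mode=DATA_CR remaining=0 emitted=5 chunks_done=0
Byte 9 = 0x0A: mode=SIZE remaining=0 emitted=5 chunks_done=1
Byte 10 = '4': mode=SIZE remaining=0 emitted=5 chunks_done=1
Byte 11 = 0x0D: mode=SIZE_CR remaining=0 emitted=5 chunks_done=1
Byte 12 = 0x0A: mode=DATA remaining=4 emitted=5 chunks_done=1
Byte 13 = 'j': mode=DATA remaining=3 emitted=6 chunks_done=1
Byte 14 = '2': mode=DATA remaining=2 emitted=7 chunks_done=1

Answer: DATA 2 7 1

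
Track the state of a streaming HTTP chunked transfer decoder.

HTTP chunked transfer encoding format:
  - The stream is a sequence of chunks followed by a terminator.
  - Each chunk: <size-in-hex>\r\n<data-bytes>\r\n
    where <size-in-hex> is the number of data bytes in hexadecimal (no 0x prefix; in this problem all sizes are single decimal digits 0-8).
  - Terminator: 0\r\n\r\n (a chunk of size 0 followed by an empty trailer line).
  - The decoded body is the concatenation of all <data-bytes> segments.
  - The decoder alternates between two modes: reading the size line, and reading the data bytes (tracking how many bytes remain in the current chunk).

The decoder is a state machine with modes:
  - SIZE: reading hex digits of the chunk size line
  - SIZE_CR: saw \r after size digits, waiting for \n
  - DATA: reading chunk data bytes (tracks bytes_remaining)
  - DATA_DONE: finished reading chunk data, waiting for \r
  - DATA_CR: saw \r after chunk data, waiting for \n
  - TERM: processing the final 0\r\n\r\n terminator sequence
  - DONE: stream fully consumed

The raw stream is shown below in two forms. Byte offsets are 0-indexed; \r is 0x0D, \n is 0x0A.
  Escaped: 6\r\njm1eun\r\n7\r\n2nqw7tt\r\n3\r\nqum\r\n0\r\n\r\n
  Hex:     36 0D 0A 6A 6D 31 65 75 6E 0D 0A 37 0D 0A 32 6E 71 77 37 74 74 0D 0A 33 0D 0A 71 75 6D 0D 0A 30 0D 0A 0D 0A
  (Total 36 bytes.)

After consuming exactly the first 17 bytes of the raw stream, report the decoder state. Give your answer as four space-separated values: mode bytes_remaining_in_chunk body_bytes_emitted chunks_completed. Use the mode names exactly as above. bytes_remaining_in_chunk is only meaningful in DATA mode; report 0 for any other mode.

Answer: DATA 4 9 1

Derivation:
Byte 0 = '6': mode=SIZE remaining=0 emitted=0 chunks_done=0
Byte 1 = 0x0D: mode=SIZE_CR remaining=0 emitted=0 chunks_done=0
Byte 2 = 0x0A: mode=DATA remaining=6 emitted=0 chunks_done=0
Byte 3 = 'j': mode=DATA remaining=5 emitted=1 chunks_done=0
Byte 4 = 'm': mode=DATA remaining=4 emitted=2 chunks_done=0
Byte 5 = '1': mode=DATA remaining=3 emitted=3 chunks_done=0
Byte 6 = 'e': mode=DATA remaining=2 emitted=4 chunks_done=0
Byte 7 = 'u': mode=DATA remaining=1 emitted=5 chunks_done=0
Byte 8 = 'n': mode=DATA_DONE remaining=0 emitted=6 chunks_done=0
Byte 9 = 0x0D: mode=DATA_CR remaining=0 emitted=6 chunks_done=0
Byte 10 = 0x0A: mode=SIZE remaining=0 emitted=6 chunks_done=1
Byte 11 = '7': mode=SIZE remaining=0 emitted=6 chunks_done=1
Byte 12 = 0x0D: mode=SIZE_CR remaining=0 emitted=6 chunks_done=1
Byte 13 = 0x0A: mode=DATA remaining=7 emitted=6 chunks_done=1
Byte 14 = '2': mode=DATA remaining=6 emitted=7 chunks_done=1
Byte 15 = 'n': mode=DATA remaining=5 emitted=8 chunks_done=1
Byte 16 = 'q': mode=DATA remaining=4 emitted=9 chunks_done=1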